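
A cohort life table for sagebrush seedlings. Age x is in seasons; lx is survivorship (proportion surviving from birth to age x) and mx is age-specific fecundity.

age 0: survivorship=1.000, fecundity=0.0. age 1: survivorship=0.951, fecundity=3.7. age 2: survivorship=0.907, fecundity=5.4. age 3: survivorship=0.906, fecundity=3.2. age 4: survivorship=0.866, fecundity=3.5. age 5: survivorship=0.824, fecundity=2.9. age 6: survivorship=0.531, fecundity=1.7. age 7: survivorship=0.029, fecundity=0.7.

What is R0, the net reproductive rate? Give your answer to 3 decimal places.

17.659

lx·mx by age: 0, 3.5187, 4.8978, 2.8992, 3.031, 2.3896, 0.9027, 0.0203
R0 = Σ lx·mx = 17.6593 → 17.659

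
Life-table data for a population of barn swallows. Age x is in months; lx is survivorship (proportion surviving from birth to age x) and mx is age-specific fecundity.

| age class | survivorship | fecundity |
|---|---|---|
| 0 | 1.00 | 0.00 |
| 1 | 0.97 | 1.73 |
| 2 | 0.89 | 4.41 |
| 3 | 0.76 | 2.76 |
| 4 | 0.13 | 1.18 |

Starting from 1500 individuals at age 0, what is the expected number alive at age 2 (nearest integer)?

Expected survivors = N0 · l_2 = 1500 × 0.89 = 1335 → 1335

1335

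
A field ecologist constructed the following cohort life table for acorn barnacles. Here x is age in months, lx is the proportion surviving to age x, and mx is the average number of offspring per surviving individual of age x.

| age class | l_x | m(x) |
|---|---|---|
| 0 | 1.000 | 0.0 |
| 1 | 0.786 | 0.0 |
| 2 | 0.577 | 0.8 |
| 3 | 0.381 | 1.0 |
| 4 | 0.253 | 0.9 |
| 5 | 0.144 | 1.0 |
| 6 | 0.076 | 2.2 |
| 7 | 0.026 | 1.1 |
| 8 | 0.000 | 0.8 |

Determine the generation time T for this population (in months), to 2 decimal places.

lx·mx: 0, 0, 0.4616, 0.381, 0.2277, 0.144, 0.1672, 0.0286, 0 → R0 = 1.4101
x·lx·mx: 0, 0, 0.9232, 1.143, 0.9108, 0.72, 1.0032, 0.2002, 0 → Σ = 4.9004
T = 4.9004 / 1.4101 = 3.475215… → 3.48

3.48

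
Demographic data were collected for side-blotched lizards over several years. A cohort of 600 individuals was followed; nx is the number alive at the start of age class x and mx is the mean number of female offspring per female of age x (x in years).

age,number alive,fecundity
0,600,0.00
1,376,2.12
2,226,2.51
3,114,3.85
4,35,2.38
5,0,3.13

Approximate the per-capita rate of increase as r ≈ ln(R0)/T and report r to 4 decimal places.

0.6034

lx = nx/n0 = nx/600: 1, 0.62667…, 0.37667…, 0.19, 0.05833…, 0
R0 = Σ lx·mx = 0 + 1.32853… + 0.94543… + 0.7315 + 0.13883… + 0 = 3.1443…
Σ x·lx·mx = 5.969233…; T = 5.969233…/3.1443… = 1.89843…
r ≈ ln(R0)/T = ln(3.1443…)/1.89843… = 0.603441… → 0.6034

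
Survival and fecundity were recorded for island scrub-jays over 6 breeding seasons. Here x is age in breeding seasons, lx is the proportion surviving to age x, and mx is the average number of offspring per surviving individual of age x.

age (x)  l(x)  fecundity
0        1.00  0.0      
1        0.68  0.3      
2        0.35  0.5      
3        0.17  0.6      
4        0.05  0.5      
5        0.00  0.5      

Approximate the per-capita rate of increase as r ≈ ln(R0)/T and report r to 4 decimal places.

R0 = Σ lx·mx = 0 + 0.204 + 0.175 + 0.102 + 0.025 + 0 = 0.506
Σ x·lx·mx = 0.96; T = 0.96/0.506 = 1.89723…
r ≈ ln(R0)/T = ln(0.506)/1.89723… = -0.359059… → -0.3591

-0.3591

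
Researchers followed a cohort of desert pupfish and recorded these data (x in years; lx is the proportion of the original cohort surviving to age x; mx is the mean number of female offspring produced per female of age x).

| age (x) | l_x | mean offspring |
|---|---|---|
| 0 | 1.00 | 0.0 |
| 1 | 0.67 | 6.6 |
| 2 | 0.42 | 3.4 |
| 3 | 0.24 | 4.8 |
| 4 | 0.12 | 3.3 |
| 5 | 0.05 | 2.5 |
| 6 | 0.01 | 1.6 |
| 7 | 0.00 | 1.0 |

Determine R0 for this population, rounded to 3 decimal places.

lx·mx by age: 0, 4.422, 1.428, 1.152, 0.396, 0.125, 0.016, 0
R0 = Σ lx·mx = 7.539 → 7.539

7.539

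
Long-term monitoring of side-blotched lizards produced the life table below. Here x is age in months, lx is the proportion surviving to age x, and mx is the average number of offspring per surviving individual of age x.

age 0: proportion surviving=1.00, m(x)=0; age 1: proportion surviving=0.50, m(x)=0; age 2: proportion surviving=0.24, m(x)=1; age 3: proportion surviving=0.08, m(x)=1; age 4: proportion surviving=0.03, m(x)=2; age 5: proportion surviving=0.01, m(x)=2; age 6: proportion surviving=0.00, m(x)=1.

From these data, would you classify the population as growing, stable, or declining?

declining

R0 = Σ lx·mx = 0 + 0 + 0.24 + 0.08 + 0.06 + 0.02 + 0 = 0.4
R0 < 1, so the population is declining.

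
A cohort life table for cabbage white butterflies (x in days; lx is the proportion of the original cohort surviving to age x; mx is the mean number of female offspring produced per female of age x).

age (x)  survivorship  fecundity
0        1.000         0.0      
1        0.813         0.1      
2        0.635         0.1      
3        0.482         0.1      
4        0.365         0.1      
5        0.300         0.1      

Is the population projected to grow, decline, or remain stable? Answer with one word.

declining

R0 = Σ lx·mx = 0 + 0.0813 + 0.0635 + 0.0482 + 0.0365 + 0.03 = 0.2595
R0 < 1, so the population is declining.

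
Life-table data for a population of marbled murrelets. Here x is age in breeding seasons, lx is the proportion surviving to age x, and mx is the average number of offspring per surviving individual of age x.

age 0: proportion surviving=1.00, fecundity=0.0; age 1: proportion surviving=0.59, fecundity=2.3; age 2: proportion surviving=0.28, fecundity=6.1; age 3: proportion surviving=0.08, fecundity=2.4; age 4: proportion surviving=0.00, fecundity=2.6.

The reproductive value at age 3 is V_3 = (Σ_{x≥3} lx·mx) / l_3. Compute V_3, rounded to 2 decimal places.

2.40

lx·mx for x ≥ 3: 0.192, 0 → sum = 0.192
V_3 = 0.192 / l_3 = 0.192 / 0.08 = 2.4 → 2.40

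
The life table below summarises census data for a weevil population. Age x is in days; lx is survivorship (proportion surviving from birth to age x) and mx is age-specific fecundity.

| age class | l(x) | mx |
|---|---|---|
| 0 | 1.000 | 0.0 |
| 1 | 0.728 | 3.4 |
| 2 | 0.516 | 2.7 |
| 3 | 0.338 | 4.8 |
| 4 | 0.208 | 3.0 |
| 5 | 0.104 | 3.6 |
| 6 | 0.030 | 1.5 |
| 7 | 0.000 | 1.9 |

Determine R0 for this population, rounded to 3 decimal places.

lx·mx by age: 0, 2.4752, 1.3932, 1.6224, 0.624, 0.3744, 0.045, 0
R0 = Σ lx·mx = 6.5342 → 6.534

6.534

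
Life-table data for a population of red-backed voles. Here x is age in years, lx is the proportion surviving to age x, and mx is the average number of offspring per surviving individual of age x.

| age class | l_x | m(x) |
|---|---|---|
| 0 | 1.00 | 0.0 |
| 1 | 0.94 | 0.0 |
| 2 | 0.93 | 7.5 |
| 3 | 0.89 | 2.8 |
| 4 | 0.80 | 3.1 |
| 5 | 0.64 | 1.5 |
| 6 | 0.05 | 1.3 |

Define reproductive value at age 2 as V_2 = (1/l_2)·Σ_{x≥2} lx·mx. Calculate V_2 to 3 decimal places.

13.948

lx·mx for x ≥ 2: 6.975, 2.492, 2.48, 0.96, 0.065 → sum = 12.972
V_2 = 12.972 / l_2 = 12.972 / 0.93 = 13.948387… → 13.948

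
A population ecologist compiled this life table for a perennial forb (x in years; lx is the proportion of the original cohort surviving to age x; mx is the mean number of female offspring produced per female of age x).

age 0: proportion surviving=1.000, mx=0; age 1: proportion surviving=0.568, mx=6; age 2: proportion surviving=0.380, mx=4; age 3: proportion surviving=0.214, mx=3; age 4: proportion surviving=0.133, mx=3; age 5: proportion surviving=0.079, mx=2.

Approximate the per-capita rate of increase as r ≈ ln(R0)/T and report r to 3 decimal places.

1.032

R0 = Σ lx·mx = 0 + 3.408 + 1.52 + 0.642 + 0.399 + 0.158 = 6.127
Σ x·lx·mx = 10.76; T = 10.76/6.127 = 1.75616…
r ≈ ln(R0)/T = ln(6.127)/1.75616… = 1.0322… → 1.032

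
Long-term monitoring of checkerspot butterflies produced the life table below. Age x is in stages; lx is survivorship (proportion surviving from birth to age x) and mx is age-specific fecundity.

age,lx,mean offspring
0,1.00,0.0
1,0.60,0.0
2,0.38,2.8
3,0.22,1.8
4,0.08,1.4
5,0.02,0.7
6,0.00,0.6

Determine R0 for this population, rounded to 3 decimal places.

lx·mx by age: 0, 0, 1.064, 0.396, 0.112, 0.014, 0
R0 = Σ lx·mx = 1.586 → 1.586

1.586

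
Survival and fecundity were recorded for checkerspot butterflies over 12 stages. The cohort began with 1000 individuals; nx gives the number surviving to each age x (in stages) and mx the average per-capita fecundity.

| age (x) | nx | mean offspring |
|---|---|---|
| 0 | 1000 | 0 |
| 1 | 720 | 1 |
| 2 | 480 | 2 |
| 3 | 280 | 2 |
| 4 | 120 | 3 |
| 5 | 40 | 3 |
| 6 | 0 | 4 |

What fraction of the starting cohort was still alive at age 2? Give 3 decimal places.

0.480

l_2 = n_2/n_0 = 480/1000 = 0.48 → 0.480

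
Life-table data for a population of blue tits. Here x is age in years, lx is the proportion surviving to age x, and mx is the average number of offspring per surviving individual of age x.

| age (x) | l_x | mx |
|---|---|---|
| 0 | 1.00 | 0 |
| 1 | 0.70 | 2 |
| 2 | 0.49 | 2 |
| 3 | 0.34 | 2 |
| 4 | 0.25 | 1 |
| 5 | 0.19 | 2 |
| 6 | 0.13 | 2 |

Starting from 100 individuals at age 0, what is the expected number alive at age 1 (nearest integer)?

70

Expected survivors = N0 · l_1 = 100 × 0.70 = 70 → 70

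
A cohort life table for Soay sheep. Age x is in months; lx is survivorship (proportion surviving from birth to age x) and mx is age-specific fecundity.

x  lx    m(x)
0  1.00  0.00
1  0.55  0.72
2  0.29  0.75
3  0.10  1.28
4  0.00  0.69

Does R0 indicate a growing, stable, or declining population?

declining

R0 = Σ lx·mx = 0 + 0.396 + 0.2175 + 0.128 + 0 = 0.7415
R0 < 1, so the population is declining.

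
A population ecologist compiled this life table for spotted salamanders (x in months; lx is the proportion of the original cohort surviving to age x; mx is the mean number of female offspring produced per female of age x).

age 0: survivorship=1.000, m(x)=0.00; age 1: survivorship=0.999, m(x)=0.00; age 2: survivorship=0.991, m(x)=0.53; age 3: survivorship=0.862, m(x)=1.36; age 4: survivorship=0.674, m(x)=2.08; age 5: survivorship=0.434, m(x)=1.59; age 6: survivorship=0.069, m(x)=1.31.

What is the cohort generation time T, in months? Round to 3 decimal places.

3.652

lx·mx: 0, 0, 0.52523, 1.17232, 1.40192, 0.69006, 0.09039 → R0 = 3.87992
x·lx·mx: 0, 0, 1.05046, 3.51696, 5.60768, 3.4503, 0.54234 → Σ = 14.16774
T = 14.16774 / 3.87992 = 3.651555… → 3.652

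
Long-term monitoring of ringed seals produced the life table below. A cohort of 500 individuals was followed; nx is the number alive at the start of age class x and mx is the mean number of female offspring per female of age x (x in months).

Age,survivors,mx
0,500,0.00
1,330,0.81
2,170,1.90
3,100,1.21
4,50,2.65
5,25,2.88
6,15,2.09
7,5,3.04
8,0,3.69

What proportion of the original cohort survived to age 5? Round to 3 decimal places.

0.050

l_5 = n_5/n_0 = 25/500 = 0.05 → 0.050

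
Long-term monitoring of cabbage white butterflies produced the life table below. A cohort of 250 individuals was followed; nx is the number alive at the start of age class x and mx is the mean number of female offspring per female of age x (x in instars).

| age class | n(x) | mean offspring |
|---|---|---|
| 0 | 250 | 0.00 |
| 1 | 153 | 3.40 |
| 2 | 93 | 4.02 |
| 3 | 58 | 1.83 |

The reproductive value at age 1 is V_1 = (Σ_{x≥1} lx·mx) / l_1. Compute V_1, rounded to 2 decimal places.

6.54

lx = nx/n0 = nx/250: 1, 0.612, 0.372, 0.232
lx·mx for x ≥ 1: 2.0808, 1.49544, 0.42456 → sum = 4.0008
V_1 = 4.0008 / l_1 = 4.0008 / 0.612 = 6.537255… → 6.54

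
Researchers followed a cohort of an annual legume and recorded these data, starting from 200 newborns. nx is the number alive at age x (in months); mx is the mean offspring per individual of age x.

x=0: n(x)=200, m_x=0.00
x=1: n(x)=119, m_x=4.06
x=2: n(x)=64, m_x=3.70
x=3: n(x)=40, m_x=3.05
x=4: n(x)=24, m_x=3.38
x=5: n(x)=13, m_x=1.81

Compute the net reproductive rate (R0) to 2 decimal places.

4.73

lx = nx/n0 = nx/200: 1, 0.595, 0.32, 0.2, 0.12, 0.065
lx·mx by age: 0, 2.4157, 1.184, 0.61, 0.4056, 0.11765
R0 = Σ lx·mx = 4.73295 → 4.73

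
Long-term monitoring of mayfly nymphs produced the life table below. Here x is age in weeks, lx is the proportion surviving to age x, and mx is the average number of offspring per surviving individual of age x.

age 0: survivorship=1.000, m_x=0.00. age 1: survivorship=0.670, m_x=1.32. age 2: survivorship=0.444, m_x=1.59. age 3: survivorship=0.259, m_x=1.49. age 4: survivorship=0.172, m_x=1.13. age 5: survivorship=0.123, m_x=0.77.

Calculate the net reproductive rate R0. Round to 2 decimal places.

lx·mx by age: 0, 0.8844, 0.70596, 0.38591, 0.19436, 0.09471
R0 = Σ lx·mx = 2.26534 → 2.27

2.27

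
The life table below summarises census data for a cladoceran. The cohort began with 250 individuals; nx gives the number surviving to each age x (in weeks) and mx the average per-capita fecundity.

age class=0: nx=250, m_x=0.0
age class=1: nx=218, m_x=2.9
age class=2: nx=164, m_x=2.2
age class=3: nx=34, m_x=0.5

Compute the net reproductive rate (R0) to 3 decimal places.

lx = nx/n0 = nx/250: 1, 0.872, 0.656, 0.136
lx·mx by age: 0, 2.5288, 1.4432, 0.068
R0 = Σ lx·mx = 4.04 → 4.040

4.040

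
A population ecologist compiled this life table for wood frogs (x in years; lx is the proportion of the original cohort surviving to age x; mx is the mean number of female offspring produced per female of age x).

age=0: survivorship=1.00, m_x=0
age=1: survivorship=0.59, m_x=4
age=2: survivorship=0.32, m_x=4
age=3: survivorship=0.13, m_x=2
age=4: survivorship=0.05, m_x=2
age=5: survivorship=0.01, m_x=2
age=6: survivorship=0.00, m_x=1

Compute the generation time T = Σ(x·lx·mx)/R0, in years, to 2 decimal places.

1.54

lx·mx: 0, 2.36, 1.28, 0.26, 0.1, 0.02, 0 → R0 = 4.02
x·lx·mx: 0, 2.36, 2.56, 0.78, 0.4, 0.1, 0 → Σ = 6.2
T = 6.2 / 4.02 = 1.542289… → 1.54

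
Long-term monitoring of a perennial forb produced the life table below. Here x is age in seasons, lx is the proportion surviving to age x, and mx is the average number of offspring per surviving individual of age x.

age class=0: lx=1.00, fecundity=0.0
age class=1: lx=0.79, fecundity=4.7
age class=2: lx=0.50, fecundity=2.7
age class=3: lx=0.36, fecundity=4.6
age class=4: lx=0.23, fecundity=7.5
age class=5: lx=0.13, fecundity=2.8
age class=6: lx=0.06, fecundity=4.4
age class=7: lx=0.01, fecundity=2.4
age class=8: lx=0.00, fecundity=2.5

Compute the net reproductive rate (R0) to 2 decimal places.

lx·mx by age: 0, 3.713, 1.35, 1.656, 1.725, 0.364, 0.264, 0.024, 0
R0 = Σ lx·mx = 9.096 → 9.10

9.10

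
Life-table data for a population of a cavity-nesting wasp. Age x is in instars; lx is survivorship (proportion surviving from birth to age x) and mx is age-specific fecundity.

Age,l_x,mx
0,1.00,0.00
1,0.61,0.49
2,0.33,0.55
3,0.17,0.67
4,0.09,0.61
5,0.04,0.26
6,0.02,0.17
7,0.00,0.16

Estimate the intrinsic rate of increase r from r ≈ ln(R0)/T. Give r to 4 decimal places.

-0.2103

R0 = Σ lx·mx = 0 + 0.2989 + 0.1815 + 0.1139 + 0.0549 + 0.0104 + 0.0034 + 0 = 0.663
Σ x·lx·mx = 1.2956; T = 1.2956/0.663 = 1.95415…
r ≈ ln(R0)/T = ln(0.663)/1.95415… = -0.210312… → -0.2103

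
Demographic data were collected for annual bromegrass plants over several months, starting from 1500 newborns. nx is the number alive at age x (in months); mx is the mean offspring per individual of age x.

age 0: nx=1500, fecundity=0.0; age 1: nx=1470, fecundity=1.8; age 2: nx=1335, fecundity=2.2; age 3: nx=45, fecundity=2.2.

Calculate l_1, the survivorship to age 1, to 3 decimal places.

l_1 = n_1/n_0 = 1470/1500 = 0.98 → 0.980

0.980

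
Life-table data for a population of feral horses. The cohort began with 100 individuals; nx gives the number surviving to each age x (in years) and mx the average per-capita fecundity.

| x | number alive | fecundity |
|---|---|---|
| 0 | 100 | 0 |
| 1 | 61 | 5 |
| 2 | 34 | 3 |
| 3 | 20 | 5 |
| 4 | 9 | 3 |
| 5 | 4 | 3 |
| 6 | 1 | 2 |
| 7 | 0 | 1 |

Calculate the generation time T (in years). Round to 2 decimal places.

lx = nx/n0 = nx/100: 1, 0.61, 0.34, 0.2, 0.09, 0.04, 0.01, 0
lx·mx: 0, 3.05, 1.02, 1, 0.27, 0.12, 0.02, 0 → R0 = 5.48
x·lx·mx: 0, 3.05, 2.04, 3, 1.08, 0.6, 0.12, 0 → Σ = 9.89
T = 9.89 / 5.48 = 1.804745… → 1.80

1.80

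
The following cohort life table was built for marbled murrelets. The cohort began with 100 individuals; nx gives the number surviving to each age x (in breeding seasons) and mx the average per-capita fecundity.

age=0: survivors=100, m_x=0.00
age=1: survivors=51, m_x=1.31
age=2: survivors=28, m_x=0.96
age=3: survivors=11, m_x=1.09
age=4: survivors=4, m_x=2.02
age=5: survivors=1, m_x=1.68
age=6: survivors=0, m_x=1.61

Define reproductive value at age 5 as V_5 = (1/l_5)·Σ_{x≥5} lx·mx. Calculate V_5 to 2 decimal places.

lx = nx/n0 = nx/100: 1, 0.51, 0.28, 0.11, 0.04, 0.01, 0
lx·mx for x ≥ 5: 0.0168, 0 → sum = 0.0168
V_5 = 0.0168 / l_5 = 0.0168 / 0.01 = 1.68 → 1.68

1.68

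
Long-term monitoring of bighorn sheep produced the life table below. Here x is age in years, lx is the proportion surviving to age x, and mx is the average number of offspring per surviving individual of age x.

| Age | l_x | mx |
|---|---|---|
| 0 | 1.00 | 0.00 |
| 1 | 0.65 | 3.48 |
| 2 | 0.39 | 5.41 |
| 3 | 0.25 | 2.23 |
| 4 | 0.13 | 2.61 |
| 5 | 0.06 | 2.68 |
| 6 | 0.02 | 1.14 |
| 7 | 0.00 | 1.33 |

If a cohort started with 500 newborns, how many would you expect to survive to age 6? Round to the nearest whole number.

10

Expected survivors = N0 · l_6 = 500 × 0.02 = 10 → 10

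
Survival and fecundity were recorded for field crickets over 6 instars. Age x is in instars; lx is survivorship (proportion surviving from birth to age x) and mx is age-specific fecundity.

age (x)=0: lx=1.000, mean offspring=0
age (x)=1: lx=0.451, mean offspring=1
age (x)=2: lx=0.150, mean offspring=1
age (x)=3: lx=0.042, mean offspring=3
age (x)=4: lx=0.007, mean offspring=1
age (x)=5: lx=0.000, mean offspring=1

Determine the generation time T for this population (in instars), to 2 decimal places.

lx·mx: 0, 0.451, 0.15, 0.126, 0.007, 0 → R0 = 0.734
x·lx·mx: 0, 0.451, 0.3, 0.378, 0.028, 0 → Σ = 1.157
T = 1.157 / 0.734 = 1.576294… → 1.58

1.58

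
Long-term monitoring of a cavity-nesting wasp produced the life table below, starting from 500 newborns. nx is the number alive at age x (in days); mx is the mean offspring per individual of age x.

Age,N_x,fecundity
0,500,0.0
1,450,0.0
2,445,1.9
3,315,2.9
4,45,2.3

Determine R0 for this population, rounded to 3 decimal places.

3.725

lx = nx/n0 = nx/500: 1, 0.9, 0.89, 0.63, 0.09
lx·mx by age: 0, 0, 1.691, 1.827, 0.207
R0 = Σ lx·mx = 3.725 → 3.725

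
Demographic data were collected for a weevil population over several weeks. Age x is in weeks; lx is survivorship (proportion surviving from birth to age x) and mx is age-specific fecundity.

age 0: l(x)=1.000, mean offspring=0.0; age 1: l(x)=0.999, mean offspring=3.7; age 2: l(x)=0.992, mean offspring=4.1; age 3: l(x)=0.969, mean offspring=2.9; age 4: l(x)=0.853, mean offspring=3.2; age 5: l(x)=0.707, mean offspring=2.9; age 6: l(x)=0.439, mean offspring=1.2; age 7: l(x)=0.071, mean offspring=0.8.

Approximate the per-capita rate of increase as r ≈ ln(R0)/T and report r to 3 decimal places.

0.981

R0 = Σ lx·mx = 0 + 3.6963 + 4.0672 + 2.8101 + 2.7296 + 2.0503 + 0.5268 + 0.0568 = 15.9371
Σ x·lx·mx = 44.9893; T = 44.9893/15.9371 = 2.82293…
r ≈ ln(R0)/T = ln(15.9371)/2.82293… = 0.98077… → 0.981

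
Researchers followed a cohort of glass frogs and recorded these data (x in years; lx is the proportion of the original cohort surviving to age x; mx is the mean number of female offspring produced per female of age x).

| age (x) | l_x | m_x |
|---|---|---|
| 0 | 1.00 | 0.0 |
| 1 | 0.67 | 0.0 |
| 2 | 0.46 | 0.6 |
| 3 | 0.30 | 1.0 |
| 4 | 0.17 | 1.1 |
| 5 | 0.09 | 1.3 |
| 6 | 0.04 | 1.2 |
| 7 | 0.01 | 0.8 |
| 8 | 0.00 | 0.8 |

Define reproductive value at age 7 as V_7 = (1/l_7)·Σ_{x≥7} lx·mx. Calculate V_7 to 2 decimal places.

0.80

lx·mx for x ≥ 7: 0.008, 0 → sum = 0.008
V_7 = 0.008 / l_7 = 0.008 / 0.01 = 0.8 → 0.80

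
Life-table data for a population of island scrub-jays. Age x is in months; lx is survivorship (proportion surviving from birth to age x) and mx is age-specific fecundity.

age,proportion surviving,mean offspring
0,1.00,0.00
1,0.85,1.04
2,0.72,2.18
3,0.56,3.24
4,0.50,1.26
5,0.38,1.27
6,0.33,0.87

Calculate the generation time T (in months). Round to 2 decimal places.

lx·mx: 0, 0.884, 1.5696, 1.8144, 0.63, 0.4826, 0.2871 → R0 = 5.6677
x·lx·mx: 0, 0.884, 3.1392, 5.4432, 2.52, 2.413, 1.7226 → Σ = 16.122
T = 16.122 / 5.6677 = 2.84454… → 2.84

2.84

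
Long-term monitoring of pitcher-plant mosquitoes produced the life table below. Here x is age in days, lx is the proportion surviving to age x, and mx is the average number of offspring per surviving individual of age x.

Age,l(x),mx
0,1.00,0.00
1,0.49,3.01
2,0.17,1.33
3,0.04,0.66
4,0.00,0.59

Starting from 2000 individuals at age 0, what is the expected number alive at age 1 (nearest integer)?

Expected survivors = N0 · l_1 = 2000 × 0.49 = 980 → 980

980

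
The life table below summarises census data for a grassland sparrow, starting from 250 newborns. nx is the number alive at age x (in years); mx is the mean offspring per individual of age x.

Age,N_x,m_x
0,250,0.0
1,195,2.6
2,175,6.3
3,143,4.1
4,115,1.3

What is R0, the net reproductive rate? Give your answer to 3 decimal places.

lx = nx/n0 = nx/250: 1, 0.78, 0.7, 0.572, 0.46
lx·mx by age: 0, 2.028, 4.41, 2.3452, 0.598
R0 = Σ lx·mx = 9.3812 → 9.381

9.381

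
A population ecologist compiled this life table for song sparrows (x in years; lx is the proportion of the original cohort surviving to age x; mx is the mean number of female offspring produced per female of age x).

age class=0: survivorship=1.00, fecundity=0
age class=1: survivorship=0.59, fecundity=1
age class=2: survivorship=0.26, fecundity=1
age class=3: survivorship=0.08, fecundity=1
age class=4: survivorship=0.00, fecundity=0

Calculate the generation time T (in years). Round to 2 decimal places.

1.45

lx·mx: 0, 0.59, 0.26, 0.08, 0 → R0 = 0.93
x·lx·mx: 0, 0.59, 0.52, 0.24, 0 → Σ = 1.35
T = 1.35 / 0.93 = 1.451613… → 1.45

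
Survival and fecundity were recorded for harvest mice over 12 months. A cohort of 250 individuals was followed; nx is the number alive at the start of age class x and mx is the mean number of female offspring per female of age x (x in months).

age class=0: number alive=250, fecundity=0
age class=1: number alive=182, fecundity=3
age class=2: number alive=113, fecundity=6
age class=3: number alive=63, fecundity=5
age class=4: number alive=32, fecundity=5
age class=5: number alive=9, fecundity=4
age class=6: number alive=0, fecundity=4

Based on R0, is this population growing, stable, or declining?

growing

lx = nx/n0 = nx/250: 1, 0.728, 0.452, 0.252, 0.128, 0.036, 0
R0 = Σ lx·mx = 0 + 2.184 + 2.712 + 1.26 + 0.64 + 0.144 + 0 = 6.94
R0 > 1, so the population is growing.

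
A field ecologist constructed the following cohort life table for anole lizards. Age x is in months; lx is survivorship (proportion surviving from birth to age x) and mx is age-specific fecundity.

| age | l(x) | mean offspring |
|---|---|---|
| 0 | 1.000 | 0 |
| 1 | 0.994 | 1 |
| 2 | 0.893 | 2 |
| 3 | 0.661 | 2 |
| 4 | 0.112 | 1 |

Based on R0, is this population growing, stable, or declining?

R0 = Σ lx·mx = 0 + 0.994 + 1.786 + 1.322 + 0.112 = 4.214
R0 > 1, so the population is growing.

growing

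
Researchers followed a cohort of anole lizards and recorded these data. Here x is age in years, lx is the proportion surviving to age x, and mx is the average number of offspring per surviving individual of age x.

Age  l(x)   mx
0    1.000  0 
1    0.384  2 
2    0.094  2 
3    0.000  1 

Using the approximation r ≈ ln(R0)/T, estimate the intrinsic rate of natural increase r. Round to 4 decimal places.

R0 = Σ lx·mx = 0 + 0.768 + 0.188 + 0 = 0.956
Σ x·lx·mx = 1.144; T = 1.144/0.956 = 1.19665…
r ≈ ln(R0)/T = ln(0.956)/1.19665… = -0.037603… → -0.0376

-0.0376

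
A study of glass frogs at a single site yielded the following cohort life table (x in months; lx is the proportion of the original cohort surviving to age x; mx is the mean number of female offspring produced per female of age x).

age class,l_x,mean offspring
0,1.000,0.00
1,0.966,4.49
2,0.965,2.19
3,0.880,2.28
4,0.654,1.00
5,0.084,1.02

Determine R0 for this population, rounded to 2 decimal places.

9.20

lx·mx by age: 0, 4.33734, 2.11335, 2.0064, 0.654, 0.08568
R0 = Σ lx·mx = 9.19677 → 9.20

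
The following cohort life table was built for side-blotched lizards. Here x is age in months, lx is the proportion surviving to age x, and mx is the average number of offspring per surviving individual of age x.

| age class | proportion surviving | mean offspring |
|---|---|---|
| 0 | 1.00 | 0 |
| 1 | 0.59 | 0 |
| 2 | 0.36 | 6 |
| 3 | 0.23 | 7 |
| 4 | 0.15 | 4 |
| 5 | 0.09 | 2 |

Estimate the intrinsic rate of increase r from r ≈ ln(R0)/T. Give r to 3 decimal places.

0.554

R0 = Σ lx·mx = 0 + 0 + 2.16 + 1.61 + 0.6 + 0.18 = 4.55
Σ x·lx·mx = 12.45; T = 12.45/4.55 = 2.73626…
r ≈ ln(R0)/T = ln(4.55)/2.73626… = 0.55372… → 0.554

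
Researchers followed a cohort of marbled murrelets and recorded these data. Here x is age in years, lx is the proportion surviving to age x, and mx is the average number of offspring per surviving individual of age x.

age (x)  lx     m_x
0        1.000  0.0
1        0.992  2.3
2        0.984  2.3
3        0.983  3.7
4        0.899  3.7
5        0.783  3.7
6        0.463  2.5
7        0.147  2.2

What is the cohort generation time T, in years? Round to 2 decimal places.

lx·mx: 0, 2.2816, 2.2632, 3.6371, 3.3263, 2.8971, 1.1575, 0.3234 → R0 = 15.8862
x·lx·mx: 0, 2.2816, 4.5264, 10.9113, 13.3052, 14.4855, 6.945, 2.2638 → Σ = 54.7188
T = 54.7188 / 15.8862 = 3.444423… → 3.44

3.44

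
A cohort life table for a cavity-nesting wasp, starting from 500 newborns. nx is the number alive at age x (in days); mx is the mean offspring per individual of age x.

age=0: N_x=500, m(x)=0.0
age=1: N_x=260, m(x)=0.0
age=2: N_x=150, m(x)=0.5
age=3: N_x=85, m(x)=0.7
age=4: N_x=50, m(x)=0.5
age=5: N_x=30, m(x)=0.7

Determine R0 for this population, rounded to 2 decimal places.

lx = nx/n0 = nx/500: 1, 0.52, 0.3, 0.17, 0.1, 0.06
lx·mx by age: 0, 0, 0.15, 0.119, 0.05, 0.042
R0 = Σ lx·mx = 0.361 → 0.36

0.36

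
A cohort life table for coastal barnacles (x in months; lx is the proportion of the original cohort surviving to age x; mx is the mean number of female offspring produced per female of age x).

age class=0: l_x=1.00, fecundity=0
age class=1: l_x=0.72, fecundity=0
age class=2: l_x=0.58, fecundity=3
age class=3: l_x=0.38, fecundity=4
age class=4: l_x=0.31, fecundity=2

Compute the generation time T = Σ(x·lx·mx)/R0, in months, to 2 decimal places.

2.71

lx·mx: 0, 0, 1.74, 1.52, 0.62 → R0 = 3.88
x·lx·mx: 0, 0, 3.48, 4.56, 2.48 → Σ = 10.52
T = 10.52 / 3.88 = 2.71134… → 2.71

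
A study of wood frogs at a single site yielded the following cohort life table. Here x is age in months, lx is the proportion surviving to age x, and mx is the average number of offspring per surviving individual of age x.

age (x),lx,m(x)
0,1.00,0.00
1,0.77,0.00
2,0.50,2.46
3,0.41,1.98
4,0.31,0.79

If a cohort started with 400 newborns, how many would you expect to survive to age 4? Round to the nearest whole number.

124

Expected survivors = N0 · l_4 = 400 × 0.31 = 124 → 124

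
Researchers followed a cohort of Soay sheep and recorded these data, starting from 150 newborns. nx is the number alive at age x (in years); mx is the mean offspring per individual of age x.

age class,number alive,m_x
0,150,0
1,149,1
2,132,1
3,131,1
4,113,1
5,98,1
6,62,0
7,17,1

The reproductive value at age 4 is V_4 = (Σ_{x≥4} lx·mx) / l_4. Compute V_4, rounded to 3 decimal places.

lx = nx/n0 = nx/150: 1, 0.99333…, 0.88, 0.87333…, 0.75333…, 0.65333…, 0.41333…, 0.11333…
lx·mx for x ≥ 4: 0.753333…, 0.653333…, 0, 0.113333… → sum = 1.52…
V_4 = 1.52… / l_4 = 1.52… / 0.753333… = 2.017699… → 2.018

2.018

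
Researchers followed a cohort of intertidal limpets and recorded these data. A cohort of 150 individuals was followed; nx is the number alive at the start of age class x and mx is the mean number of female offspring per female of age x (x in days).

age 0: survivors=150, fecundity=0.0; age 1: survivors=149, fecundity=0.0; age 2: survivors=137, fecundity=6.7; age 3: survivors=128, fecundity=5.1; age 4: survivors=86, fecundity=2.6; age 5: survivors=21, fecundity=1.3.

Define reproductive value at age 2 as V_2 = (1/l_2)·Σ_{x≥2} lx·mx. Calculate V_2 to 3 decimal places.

lx = nx/n0 = nx/150: 1, 0.99333…, 0.91333…, 0.85333…, 0.57333…, 0.14
lx·mx for x ≥ 2: 6.119333…, 4.352…, 1.490667…, 0.182 → sum = 12.144…
V_2 = 12.144… / l_2 = 12.144… / 0.913333… = 13.29635… → 13.296

13.296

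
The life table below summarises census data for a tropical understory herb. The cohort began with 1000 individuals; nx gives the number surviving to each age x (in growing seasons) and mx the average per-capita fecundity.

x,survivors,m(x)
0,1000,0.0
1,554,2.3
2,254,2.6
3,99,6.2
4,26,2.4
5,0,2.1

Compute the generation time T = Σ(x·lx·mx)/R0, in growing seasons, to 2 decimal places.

1.79

lx = nx/n0 = nx/1000: 1, 0.554, 0.254, 0.099, 0.026, 0
lx·mx: 0, 1.2742, 0.6604, 0.6138, 0.0624, 0 → R0 = 2.6108
x·lx·mx: 0, 1.2742, 1.3208, 1.8414, 0.2496, 0 → Σ = 4.686
T = 4.686 / 2.6108 = 1.794852… → 1.79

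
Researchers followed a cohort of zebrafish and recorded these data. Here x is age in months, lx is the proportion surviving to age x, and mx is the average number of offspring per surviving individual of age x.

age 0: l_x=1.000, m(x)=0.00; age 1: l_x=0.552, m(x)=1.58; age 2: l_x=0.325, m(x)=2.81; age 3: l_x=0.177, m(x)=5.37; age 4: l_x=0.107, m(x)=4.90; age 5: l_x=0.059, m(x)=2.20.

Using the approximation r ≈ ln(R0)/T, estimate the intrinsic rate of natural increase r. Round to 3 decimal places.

0.499

R0 = Σ lx·mx = 0 + 0.87216 + 0.91325 + 0.95049 + 0.5243 + 0.1298 = 3.39
Σ x·lx·mx = 8.29633; T = 8.29633/3.39 = 2.44729…
r ≈ ln(R0)/T = ln(3.39)/2.44729… = 0.49885… → 0.499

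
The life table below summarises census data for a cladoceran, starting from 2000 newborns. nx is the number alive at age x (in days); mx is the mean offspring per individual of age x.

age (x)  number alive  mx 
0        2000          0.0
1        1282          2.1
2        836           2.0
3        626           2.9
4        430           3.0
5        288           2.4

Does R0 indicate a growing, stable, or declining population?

growing

lx = nx/n0 = nx/2000: 1, 0.641, 0.418, 0.313, 0.215, 0.144
R0 = Σ lx·mx = 0 + 1.3461 + 0.836 + 0.9077 + 0.645 + 0.3456 = 4.0804
R0 > 1, so the population is growing.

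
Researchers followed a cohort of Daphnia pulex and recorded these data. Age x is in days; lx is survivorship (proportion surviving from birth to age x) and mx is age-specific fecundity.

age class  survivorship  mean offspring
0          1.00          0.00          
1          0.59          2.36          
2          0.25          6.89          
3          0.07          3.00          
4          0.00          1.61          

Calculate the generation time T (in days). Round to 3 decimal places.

1.644

lx·mx: 0, 1.3924, 1.7225, 0.21, 0 → R0 = 3.3249
x·lx·mx: 0, 1.3924, 3.445, 0.63, 0 → Σ = 5.4674
T = 5.4674 / 3.3249 = 1.64438… → 1.644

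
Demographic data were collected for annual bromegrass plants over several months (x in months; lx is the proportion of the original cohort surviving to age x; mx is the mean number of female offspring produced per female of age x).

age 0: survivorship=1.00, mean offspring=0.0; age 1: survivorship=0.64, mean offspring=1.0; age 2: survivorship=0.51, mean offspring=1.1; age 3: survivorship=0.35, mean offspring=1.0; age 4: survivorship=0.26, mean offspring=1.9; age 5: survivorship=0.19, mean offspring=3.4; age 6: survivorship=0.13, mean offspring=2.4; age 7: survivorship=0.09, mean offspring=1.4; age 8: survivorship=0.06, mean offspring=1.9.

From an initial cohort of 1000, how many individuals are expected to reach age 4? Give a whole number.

260

Expected survivors = N0 · l_4 = 1000 × 0.26 = 260 → 260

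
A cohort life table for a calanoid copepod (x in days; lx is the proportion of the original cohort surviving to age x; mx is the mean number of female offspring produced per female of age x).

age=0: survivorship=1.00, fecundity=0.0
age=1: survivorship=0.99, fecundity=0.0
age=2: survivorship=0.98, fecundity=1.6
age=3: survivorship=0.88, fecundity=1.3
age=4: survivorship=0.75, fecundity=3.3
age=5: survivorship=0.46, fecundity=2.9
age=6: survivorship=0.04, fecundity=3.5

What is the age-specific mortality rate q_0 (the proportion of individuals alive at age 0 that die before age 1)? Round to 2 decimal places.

q_0 = (l_0 − l_1) / l_0 = (1 − 0.99) / 1
     = 0.01 / 1 = 0.01 → 0.01

0.01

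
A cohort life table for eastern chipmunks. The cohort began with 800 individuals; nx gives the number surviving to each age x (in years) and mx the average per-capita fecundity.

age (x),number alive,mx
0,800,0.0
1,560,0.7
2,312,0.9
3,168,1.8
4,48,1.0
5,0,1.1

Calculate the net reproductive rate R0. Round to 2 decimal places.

1.28

lx = nx/n0 = nx/800: 1, 0.7, 0.39, 0.21, 0.06, 0
lx·mx by age: 0, 0.49, 0.351, 0.378, 0.06, 0
R0 = Σ lx·mx = 1.279 → 1.28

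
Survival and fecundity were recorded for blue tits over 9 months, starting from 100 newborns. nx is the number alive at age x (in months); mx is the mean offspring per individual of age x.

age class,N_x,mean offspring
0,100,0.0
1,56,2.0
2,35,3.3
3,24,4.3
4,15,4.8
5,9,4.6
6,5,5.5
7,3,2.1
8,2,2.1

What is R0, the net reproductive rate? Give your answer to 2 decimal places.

lx = nx/n0 = nx/100: 1, 0.56, 0.35, 0.24, 0.15, 0.09, 0.05, 0.03, 0.02
lx·mx by age: 0, 1.12, 1.155, 1.032, 0.72, 0.414, 0.275, 0.063, 0.042
R0 = Σ lx·mx = 4.821 → 4.82

4.82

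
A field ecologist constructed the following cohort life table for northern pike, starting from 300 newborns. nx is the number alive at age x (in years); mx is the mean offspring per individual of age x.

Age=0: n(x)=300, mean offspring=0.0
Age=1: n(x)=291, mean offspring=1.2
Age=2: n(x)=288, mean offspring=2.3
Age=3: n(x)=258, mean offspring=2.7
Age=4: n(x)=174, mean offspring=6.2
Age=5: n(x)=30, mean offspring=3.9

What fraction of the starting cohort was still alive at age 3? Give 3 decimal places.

l_3 = n_3/n_0 = 258/300 = 0.86 → 0.860

0.860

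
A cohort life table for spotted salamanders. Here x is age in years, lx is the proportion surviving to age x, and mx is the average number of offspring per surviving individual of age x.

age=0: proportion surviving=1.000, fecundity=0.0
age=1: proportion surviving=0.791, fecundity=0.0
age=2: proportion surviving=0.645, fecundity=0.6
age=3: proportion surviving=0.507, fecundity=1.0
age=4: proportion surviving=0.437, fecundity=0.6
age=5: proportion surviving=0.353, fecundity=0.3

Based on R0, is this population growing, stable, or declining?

R0 = Σ lx·mx = 0 + 0 + 0.387 + 0.507 + 0.2622 + 0.1059 = 1.2621
R0 > 1, so the population is growing.

growing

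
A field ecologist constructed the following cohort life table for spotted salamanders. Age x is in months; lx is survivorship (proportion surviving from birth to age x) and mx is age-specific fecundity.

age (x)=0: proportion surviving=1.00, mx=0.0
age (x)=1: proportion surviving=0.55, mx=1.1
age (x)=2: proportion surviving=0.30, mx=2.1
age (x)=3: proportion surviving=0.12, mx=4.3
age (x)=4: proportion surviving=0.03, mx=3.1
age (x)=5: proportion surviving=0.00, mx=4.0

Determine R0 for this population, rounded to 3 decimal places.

1.844

lx·mx by age: 0, 0.605, 0.63, 0.516, 0.093, 0
R0 = Σ lx·mx = 1.844 → 1.844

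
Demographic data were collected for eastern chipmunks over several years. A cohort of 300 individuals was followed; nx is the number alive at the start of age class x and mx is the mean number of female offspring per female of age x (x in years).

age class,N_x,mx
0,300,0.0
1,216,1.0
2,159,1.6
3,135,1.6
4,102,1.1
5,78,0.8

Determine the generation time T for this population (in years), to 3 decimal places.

lx = nx/n0 = nx/300: 1, 0.72, 0.53, 0.45, 0.34, 0.26
lx·mx: 0, 0.72, 0.848, 0.72, 0.374, 0.208 → R0 = 2.87
x·lx·mx: 0, 0.72, 1.696, 2.16, 1.496, 1.04 → Σ = 7.112
T = 7.112 / 2.87 = 2.478049… → 2.478

2.478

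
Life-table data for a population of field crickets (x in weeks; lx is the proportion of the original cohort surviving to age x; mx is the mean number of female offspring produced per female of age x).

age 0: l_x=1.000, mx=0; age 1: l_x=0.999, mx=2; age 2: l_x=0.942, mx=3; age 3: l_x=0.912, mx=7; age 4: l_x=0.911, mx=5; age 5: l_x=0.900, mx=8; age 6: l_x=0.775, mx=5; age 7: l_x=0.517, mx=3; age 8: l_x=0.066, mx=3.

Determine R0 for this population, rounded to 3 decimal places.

lx·mx by age: 0, 1.998, 2.826, 6.384, 4.555, 7.2, 3.875, 1.551, 0.198
R0 = Σ lx·mx = 28.587 → 28.587

28.587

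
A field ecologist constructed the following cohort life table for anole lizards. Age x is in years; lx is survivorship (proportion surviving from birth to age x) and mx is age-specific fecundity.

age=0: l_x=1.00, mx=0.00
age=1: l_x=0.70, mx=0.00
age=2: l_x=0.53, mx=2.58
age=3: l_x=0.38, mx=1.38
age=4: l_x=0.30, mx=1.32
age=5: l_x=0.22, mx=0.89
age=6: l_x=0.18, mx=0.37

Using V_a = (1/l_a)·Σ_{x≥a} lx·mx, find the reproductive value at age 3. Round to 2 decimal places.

3.11

lx·mx for x ≥ 3: 0.5244, 0.396, 0.1958, 0.0666 → sum = 1.1828
V_3 = 1.1828 / l_3 = 1.1828 / 0.38 = 3.112632… → 3.11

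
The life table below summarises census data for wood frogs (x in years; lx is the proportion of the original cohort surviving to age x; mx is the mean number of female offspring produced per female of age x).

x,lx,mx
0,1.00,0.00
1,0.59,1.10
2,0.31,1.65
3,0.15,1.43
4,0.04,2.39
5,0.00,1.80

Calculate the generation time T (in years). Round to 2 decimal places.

lx·mx: 0, 0.649, 0.5115, 0.2145, 0.0956, 0 → R0 = 1.4706
x·lx·mx: 0, 0.649, 1.023, 0.6435, 0.3824, 0 → Σ = 2.6979
T = 2.6979 / 1.4706 = 1.834557… → 1.83

1.83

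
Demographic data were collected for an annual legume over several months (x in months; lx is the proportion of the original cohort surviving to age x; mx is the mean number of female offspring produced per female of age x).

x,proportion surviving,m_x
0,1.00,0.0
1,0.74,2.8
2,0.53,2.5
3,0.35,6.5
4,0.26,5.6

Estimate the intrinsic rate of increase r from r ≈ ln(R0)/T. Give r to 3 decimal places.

0.806

R0 = Σ lx·mx = 0 + 2.072 + 1.325 + 2.275 + 1.456 = 7.128
Σ x·lx·mx = 17.371; T = 17.371/7.128 = 2.43701…
r ≈ ln(R0)/T = ln(7.128)/2.43701… = 0.80592… → 0.806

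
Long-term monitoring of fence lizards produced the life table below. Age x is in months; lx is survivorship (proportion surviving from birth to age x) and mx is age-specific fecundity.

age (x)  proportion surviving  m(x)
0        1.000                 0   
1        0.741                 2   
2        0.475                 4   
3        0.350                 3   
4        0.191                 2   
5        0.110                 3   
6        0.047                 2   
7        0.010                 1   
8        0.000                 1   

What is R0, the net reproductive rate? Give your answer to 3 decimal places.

lx·mx by age: 0, 1.482, 1.9, 1.05, 0.382, 0.33, 0.094, 0.01, 0
R0 = Σ lx·mx = 5.248 → 5.248

5.248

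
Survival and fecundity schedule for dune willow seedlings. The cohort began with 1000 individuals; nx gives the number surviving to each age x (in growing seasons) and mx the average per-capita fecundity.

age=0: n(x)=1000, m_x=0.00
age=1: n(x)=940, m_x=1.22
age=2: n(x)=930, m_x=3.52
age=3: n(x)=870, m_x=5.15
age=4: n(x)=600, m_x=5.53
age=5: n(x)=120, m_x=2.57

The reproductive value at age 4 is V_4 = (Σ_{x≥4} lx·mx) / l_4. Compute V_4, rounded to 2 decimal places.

6.04

lx = nx/n0 = nx/1000: 1, 0.94, 0.93, 0.87, 0.6, 0.12
lx·mx for x ≥ 4: 3.318, 0.3084 → sum = 3.6264
V_4 = 3.6264 / l_4 = 3.6264 / 0.6 = 6.044 → 6.04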